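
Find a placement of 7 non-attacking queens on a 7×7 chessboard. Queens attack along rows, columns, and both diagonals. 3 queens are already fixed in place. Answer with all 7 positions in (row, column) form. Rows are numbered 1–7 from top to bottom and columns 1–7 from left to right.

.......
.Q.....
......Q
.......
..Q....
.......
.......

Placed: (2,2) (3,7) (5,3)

(1,4) (2,2) (3,7) (4,5) (5,3) (6,1) (7,6)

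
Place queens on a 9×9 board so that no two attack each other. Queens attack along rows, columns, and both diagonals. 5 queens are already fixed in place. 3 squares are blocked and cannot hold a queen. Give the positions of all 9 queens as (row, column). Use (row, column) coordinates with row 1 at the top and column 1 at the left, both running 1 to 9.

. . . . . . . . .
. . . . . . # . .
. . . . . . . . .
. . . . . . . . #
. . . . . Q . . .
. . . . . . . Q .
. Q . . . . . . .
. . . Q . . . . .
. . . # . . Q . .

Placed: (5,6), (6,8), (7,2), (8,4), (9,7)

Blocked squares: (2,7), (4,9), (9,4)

Row 1: attacked by (5,6)→{2,6}; (6,8)→{3,8}; (7,2)→{2,8}; (8,4)→{4}; (9,7)→{7}. Safe: 1, 5, 9. Place at column 9.
Row 2: attacked by (1,9)→{8,9}; (5,6)→{3,6,9}; (6,8)→{4,8}; (7,2)→{2,7}; (8,4)→{4}; (9,7)→{7}. Blocked: 7. Safe: 1, 5. Place at column 5.
Row 3: attacked by (1,9)→{7,9}; (2,5)→{4,5,6}; (5,6)→{4,6,8}; (6,8)→{5,8}; (7,2)→{2,6}; (8,4)→{4,9}; (9,7)→{1,7}. Safe: 3. Place at column 3.
Row 4: attacked by (1,9)→{6,9}; (2,5)→{3,5,7}; (3,3)→{2,3,4}; (5,6)→{5,6,7}; (6,8)→{6,8}; (7,2)→{2,5}; (8,4)→{4,8}; (9,7)→{2,7}. Blocked: 9. Safe: 1. Place at column 1.
Columns [9, 5, 3, 1, 6, 8, 2, 4, 7], r−c [-8, -3, 0, 3, -1, -2, 5, 4, 2], r+c [10, 7, 6, 5, 11, 14, 9, 12, 16] are all distinct, so no two queens attack.

(1,9) (2,5) (3,3) (4,1) (5,6) (6,8) (7,2) (8,4) (9,7)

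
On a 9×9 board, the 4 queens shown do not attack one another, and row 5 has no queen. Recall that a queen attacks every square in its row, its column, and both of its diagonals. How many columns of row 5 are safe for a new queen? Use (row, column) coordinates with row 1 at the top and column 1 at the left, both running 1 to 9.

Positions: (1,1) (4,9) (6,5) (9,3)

1

(1,1) attacks row 5 at column 1 and diagonals 5.
(4,9) attacks row 5 at column 9 and diagonals 8.
(6,5) attacks row 5 at column 5 and diagonals 4, 6.
(9,3) attacks row 5 at column 3 and diagonals 7.
Attacked columns: {1, 3, 4, 5, 6, 7, 8, 9}. Safe: {2}.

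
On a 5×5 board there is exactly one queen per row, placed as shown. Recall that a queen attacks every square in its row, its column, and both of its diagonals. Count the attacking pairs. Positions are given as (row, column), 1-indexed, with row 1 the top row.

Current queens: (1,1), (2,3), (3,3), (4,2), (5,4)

Same column: (2,3)–(3,3) (column 3).
Same diagonal: (1,1)–(3,3) (|1−3| = |1−3| = 2); (3,3)–(4,2) (|3−4| = |3−2| = 1).
Total attacking pairs: 3.

3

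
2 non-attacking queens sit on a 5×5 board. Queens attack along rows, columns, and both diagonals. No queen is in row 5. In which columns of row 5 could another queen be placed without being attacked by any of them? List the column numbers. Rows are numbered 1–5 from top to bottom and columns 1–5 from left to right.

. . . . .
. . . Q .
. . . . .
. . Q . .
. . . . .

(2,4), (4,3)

columns 5

(2,4) attacks row 5 at column 4 and diagonals 1.
(4,3) attacks row 5 at column 3 and diagonals 2, 4.
Attacked columns: {1, 2, 3, 4}. Safe: {5}.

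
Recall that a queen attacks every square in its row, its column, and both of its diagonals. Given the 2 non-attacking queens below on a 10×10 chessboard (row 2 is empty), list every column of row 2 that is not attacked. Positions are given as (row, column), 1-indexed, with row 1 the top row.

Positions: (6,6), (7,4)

columns 1, 3, 5, 7, 8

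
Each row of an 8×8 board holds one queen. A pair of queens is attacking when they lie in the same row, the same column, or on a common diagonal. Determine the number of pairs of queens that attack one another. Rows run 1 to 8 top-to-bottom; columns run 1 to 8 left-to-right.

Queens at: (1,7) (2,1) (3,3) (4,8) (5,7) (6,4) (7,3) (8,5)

Same column: (1,7)–(5,7) (column 7); (3,3)–(7,3) (column 3).
Same diagonal: (4,8)–(5,7) (|4−5| = |8−7| = 1); (6,4)–(7,3) (|6−7| = |4−3| = 1).
Total attacking pairs: 4.

4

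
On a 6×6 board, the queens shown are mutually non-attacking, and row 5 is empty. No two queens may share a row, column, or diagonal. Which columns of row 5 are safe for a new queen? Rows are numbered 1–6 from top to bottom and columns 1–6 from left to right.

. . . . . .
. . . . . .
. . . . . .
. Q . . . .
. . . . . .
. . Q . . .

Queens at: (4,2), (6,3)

(4,2) attacks row 5 at column 2 and diagonals 1, 3.
(6,3) attacks row 5 at column 3 and diagonals 2, 4.
Attacked columns: {1, 2, 3, 4}. Safe: {5, 6}.

columns 5, 6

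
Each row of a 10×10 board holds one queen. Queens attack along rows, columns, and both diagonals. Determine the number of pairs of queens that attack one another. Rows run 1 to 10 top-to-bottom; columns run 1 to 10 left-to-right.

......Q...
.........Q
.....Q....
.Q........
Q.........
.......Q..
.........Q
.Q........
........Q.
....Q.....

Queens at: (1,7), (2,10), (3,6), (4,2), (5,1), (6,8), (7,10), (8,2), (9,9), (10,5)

4

Same column: (2,10)–(7,10) (column 10); (4,2)–(8,2) (column 2).
Same diagonal: (3,6)–(7,10) (|3−7| = |6−10| = 4); (4,2)–(5,1) (|4−5| = |2−1| = 1).
Total attacking pairs: 4.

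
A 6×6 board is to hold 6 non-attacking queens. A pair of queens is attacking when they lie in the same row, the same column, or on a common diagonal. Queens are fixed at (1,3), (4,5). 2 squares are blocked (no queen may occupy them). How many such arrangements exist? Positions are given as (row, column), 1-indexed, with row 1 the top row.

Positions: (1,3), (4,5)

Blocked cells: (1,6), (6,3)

Branch on row 2: col 1 → 0; col 6 → 1.
Sum: 0 + 1 = 1.

1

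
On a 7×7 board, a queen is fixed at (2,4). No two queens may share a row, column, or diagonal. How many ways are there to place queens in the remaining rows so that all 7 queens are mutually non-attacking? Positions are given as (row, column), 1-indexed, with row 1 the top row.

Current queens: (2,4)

Branch on row 1: col 1 → 1; col 2 → 2; col 6 → 2; col 7 → 1.
Sum: 1 + 2 + 2 + 1 = 6.

6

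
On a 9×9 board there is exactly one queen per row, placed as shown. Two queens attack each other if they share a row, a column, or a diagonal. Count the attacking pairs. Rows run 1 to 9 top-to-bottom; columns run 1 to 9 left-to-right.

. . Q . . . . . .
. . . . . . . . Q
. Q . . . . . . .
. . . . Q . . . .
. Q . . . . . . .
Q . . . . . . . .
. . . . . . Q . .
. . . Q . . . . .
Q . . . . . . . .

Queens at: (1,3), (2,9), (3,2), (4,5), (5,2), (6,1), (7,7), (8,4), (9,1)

3

Same column: (3,2)–(5,2) (column 2); (6,1)–(9,1) (column 1).
Same diagonal: (5,2)–(6,1) (|5−6| = |2−1| = 1).
Total attacking pairs: 3.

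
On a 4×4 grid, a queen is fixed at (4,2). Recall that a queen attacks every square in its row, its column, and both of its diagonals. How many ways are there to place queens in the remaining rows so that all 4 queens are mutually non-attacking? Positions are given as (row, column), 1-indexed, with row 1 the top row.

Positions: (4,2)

1

Branch on row 1: col 1 → 0; col 3 → 1; col 4 → 0.
Sum: 0 + 1 + 0 = 1.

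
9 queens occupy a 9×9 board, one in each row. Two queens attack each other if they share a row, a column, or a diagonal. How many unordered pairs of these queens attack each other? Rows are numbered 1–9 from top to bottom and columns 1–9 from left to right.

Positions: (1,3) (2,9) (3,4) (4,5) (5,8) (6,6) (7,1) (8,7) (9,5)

Same column: (4,5)–(9,5) (column 5).
Same diagonal: (3,4)–(4,5) (|3−4| = |4−5| = 1).
Total attacking pairs: 2.

2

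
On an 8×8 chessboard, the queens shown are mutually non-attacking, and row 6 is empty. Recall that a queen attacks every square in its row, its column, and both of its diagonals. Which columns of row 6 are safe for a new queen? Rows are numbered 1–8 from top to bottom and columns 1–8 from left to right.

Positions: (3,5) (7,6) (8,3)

(3,5) attacks row 6 at column 5 and diagonals 2, 8.
(7,6) attacks row 6 at column 6 and diagonals 5, 7.
(8,3) attacks row 6 at column 3 and diagonals 1, 5.
Attacked columns: {1, 2, 3, 5, 6, 7, 8}. Safe: {4}.

columns 4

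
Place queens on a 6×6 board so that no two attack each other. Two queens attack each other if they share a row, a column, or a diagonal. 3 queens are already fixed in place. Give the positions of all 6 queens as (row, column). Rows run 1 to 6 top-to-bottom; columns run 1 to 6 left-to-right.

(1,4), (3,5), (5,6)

Row 2: attacked by (1,4)→{3,4,5}; (3,5)→{4,5,6}; (5,6)→{3,6}. Safe: 1, 2. Place at column 1.
Row 4: attacked by (1,4)→{1,4}; (2,1)→{1,3}; (3,5)→{4,5,6}; (5,6)→{5,6}. Safe: 2. Place at column 2.
Row 6: attacked by (1,4)→{4}; (2,1)→{1,5}; (3,5)→{2,5}; (4,2)→{2,4}; (5,6)→{5,6}. Safe: 3. Place at column 3.
Columns [4, 1, 5, 2, 6, 3], r−c [-3, 1, -2, 2, -1, 3], r+c [5, 3, 8, 6, 11, 9] are all distinct, so no two queens attack.

(1,4) (2,1) (3,5) (4,2) (5,6) (6,3)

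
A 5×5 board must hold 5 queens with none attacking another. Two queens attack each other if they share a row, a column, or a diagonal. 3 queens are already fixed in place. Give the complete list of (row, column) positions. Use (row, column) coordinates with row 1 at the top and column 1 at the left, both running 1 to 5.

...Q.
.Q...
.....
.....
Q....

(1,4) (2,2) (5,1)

(1,4) (2,2) (3,5) (4,3) (5,1)

Row 3: attacked by (1,4)→{2,4}; (2,2)→{1,2,3}; (5,1)→{1,3}. Safe: 5. Place at column 5.
Row 4: attacked by (1,4)→{1,4}; (2,2)→{2,4}; (3,5)→{4,5}; (5,1)→{1,2}. Safe: 3. Place at column 3.
Columns [4, 2, 5, 3, 1], r−c [-3, 0, -2, 1, 4], r+c [5, 4, 8, 7, 6] are all distinct, so no two queens attack.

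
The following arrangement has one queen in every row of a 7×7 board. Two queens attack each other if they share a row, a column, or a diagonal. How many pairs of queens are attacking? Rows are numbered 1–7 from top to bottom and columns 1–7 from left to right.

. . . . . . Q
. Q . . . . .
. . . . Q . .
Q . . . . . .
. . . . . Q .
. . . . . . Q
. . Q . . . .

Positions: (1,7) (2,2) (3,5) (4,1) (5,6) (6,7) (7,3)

3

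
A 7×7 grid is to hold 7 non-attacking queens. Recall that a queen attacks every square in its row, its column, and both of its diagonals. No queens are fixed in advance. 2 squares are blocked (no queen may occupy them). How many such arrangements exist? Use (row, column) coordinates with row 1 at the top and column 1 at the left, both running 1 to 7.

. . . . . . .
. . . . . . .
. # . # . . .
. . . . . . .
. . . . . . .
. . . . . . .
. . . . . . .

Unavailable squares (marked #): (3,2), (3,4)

Branch on row 1: col 1 → 2; col 2 → 7; col 3 → 3; col 4 → 6; col 5 → 3; col 6 → 6; col 7 → 3.
Sum: 2 + 7 + 3 + 6 + 3 + 6 + 3 = 30.

30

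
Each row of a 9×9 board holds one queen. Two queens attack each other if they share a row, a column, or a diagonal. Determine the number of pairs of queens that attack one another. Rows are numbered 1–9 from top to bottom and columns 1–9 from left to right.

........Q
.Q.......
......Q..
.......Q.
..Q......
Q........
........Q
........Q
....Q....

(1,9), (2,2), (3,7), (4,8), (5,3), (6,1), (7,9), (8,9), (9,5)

5

Same column: (1,9)–(7,9) (column 9); (1,9)–(8,9) (column 9); (7,9)–(8,9) (column 9).
Same diagonal: (1,9)–(3,7) (|1−3| = |9−7| = 2); (3,7)–(4,8) (|3−4| = |7−8| = 1).
Total attacking pairs: 5.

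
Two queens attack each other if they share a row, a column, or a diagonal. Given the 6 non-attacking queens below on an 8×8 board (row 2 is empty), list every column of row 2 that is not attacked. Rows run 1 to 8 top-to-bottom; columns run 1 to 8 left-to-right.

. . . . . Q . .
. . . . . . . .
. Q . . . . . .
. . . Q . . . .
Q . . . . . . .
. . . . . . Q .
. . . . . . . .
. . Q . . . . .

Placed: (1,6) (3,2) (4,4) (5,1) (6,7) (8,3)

columns 8

(1,6) attacks row 2 at column 6 and diagonals 5, 7.
(3,2) attacks row 2 at column 2 and diagonals 1, 3.
(4,4) attacks row 2 at column 4 and diagonals 2, 6.
(5,1) attacks row 2 at column 1 and diagonals 4.
(6,7) attacks row 2 at column 7 and diagonals 3.
(8,3) attacks row 2 at column 3.
Attacked columns: {1, 2, 3, 4, 5, 6, 7}. Safe: {8}.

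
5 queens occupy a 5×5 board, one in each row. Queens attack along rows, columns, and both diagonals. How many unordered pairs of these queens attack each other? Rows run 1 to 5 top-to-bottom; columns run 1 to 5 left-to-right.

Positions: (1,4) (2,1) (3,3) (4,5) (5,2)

All columns are distinct and no two queens satisfy |Δrow| = |Δcol|, so no pair attacks.

0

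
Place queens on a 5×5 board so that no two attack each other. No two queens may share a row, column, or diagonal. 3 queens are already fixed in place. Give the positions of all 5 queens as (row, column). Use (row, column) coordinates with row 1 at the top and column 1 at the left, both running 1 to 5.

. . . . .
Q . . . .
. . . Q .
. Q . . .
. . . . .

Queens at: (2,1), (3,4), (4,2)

(1,3) (2,1) (3,4) (4,2) (5,5)

Row 1: attacked by (2,1)→{1,2}; (3,4)→{2,4}; (4,2)→{2,5}. Safe: 3. Place at column 3.
Row 5: attacked by (1,3)→{3}; (2,1)→{1,4}; (3,4)→{2,4}; (4,2)→{1,2,3}. Safe: 5. Place at column 5.
Columns [3, 1, 4, 2, 5], r−c [-2, 1, -1, 2, 0], r+c [4, 3, 7, 6, 10] are all distinct, so no two queens attack.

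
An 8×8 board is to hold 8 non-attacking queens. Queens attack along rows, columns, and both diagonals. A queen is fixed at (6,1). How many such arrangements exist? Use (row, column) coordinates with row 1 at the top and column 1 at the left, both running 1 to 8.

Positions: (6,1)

16

Branch on row 1: col 2 → 1; col 3 → 4; col 4 → 4; col 5 → 4; col 7 → 3; col 8 → 0.
Sum: 1 + 4 + 4 + 4 + 3 + 0 = 16.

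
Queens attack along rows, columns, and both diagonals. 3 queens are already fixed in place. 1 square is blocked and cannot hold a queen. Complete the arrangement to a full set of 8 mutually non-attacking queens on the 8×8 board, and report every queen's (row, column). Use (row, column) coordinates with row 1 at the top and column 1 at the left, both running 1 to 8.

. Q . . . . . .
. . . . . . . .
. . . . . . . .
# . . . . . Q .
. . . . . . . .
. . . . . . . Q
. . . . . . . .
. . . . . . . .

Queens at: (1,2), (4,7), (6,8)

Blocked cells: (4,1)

Row 2: attacked by (1,2)→{1,2,3}; (4,7)→{5,7}; (6,8)→{4,8}. Safe: 6. Place at column 6.
Row 3: attacked by (1,2)→{2,4}; (2,6)→{5,6,7}; (4,7)→{6,7,8}; (6,8)→{5,8}. Safe: 1, 3. Place at column 1.
Row 5: attacked by (1,2)→{2,6}; (2,6)→{3,6}; (3,1)→{1,3}; (4,7)→{6,7,8}; (6,8)→{7,8}. Safe: 4, 5. Place at column 4.
Row 7: attacked by (1,2)→{2,8}; (2,6)→{1,6}; (3,1)→{1,5}; (4,7)→{4,7}; (5,4)→{2,4,6}; (6,8)→{7,8}. Safe: 3. Place at column 3.
Row 8: attacked by (1,2)→{2}; (2,6)→{6}; (3,1)→{1,6}; (4,7)→{3,7}; (5,4)→{1,4,7}; (6,8)→{6,8}; (7,3)→{2,3,4}. Safe: 5. Place at column 5.
Columns [2, 6, 1, 7, 4, 8, 3, 5], r−c [-1, -4, 2, -3, 1, -2, 4, 3], r+c [3, 8, 4, 11, 9, 14, 10, 13] are all distinct, so no two queens attack.

(1,2) (2,6) (3,1) (4,7) (5,4) (6,8) (7,3) (8,5)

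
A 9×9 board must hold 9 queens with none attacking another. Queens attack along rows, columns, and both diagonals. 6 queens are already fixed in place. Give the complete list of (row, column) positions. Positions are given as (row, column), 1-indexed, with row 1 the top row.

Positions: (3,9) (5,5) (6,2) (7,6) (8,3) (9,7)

(1,8) (2,4) (3,9) (4,1) (5,5) (6,2) (7,6) (8,3) (9,7)

Row 1: attacked by (3,9)→{7,9}; (5,5)→{1,5,9}; (6,2)→{2,7}; (7,6)→{6}; (8,3)→{3}; (9,7)→{7}. Safe: 4, 8. Place at column 8.
Row 2: attacked by (1,8)→{7,8,9}; (3,9)→{8,9}; (5,5)→{2,5,8}; (6,2)→{2,6}; (7,6)→{1,6}; (8,3)→{3,9}; (9,7)→{7}. Safe: 4. Place at column 4.
Row 4: attacked by (1,8)→{5,8}; (2,4)→{2,4,6}; (3,9)→{8,9}; (5,5)→{4,5,6}; (6,2)→{2,4}; (7,6)→{3,6,9}; (8,3)→{3,7}; (9,7)→{2,7}. Safe: 1. Place at column 1.
Columns [8, 4, 9, 1, 5, 2, 6, 3, 7], r−c [-7, -2, -6, 3, 0, 4, 1, 5, 2], r+c [9, 6, 12, 5, 10, 8, 13, 11, 16] are all distinct, so no two queens attack.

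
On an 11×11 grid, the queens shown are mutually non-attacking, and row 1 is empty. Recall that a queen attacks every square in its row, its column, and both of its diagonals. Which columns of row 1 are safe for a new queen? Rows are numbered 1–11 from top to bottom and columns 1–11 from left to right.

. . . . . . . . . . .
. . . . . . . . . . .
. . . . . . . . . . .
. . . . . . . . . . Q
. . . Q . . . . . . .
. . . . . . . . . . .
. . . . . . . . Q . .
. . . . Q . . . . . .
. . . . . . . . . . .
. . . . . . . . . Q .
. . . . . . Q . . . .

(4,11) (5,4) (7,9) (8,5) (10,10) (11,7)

(4,11) attacks row 1 at column 11 and diagonals 8.
(5,4) attacks row 1 at column 4 and diagonals 8.
(7,9) attacks row 1 at column 9 and diagonals 3.
(8,5) attacks row 1 at column 5.
(10,10) attacks row 1 at column 10 and diagonals 1.
(11,7) attacks row 1 at column 7.
Attacked columns: {1, 3, 4, 5, 7, 8, 9, 10, 11}. Safe: {2, 6}.

columns 2, 6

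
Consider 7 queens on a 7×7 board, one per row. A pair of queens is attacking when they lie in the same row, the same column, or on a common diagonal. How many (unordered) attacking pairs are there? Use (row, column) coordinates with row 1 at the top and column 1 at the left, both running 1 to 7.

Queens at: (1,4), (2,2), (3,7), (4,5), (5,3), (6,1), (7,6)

0

All columns are distinct and no two queens satisfy |Δrow| = |Δcol|, so no pair attacks.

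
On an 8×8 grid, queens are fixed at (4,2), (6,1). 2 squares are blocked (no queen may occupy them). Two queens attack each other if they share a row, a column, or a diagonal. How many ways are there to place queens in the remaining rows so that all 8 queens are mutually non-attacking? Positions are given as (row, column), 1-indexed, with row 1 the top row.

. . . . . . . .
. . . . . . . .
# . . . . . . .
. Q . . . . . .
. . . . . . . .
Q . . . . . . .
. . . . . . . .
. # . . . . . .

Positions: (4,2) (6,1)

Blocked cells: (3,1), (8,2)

Branch on row 1: col 3 → 1; col 4 → 2; col 7 → 1; col 8 → 0.
Sum: 1 + 2 + 1 + 0 = 4.

4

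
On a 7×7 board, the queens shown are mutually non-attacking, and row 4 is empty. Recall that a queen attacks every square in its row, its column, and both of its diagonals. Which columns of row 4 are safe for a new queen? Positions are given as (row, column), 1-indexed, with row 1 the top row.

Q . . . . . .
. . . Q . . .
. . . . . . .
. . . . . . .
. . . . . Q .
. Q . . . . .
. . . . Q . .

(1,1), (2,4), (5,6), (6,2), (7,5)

(1,1) attacks row 4 at column 1 and diagonals 4.
(2,4) attacks row 4 at column 4 and diagonals 2, 6.
(5,6) attacks row 4 at column 6 and diagonals 5, 7.
(6,2) attacks row 4 at column 2 and diagonals 4.
(7,5) attacks row 4 at column 5 and diagonals 2.
Attacked columns: {1, 2, 4, 5, 6, 7}. Safe: {3}.

columns 3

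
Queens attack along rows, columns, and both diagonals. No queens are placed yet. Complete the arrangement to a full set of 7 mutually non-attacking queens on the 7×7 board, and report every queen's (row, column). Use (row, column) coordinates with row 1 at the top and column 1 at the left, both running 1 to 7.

(1,5) (2,1) (3,4) (4,7) (5,3) (6,6) (7,2)

Row 1: Safe: 1, 2, 3, 4, 5, 6, 7. Place at column 5.
Row 2: attacked by (1,5)→{4,5,6}. Safe: 1, 2, 3, 7. Place at column 1.
Row 3: attacked by (1,5)→{3,5,7}; (2,1)→{1,2}. Safe: 4, 6. Place at column 4.
Row 4: attacked by (1,5)→{2,5}; (2,1)→{1,3}; (3,4)→{3,4,5}. Safe: 6, 7. Place at column 7.
Row 5: attacked by (1,5)→{1,5}; (2,1)→{1,4}; (3,4)→{2,4,6}; (4,7)→{6,7}. Safe: 3. Place at column 3.
Row 6: attacked by (1,5)→{5}; (2,1)→{1,5}; (3,4)→{1,4,7}; (4,7)→{5,7}; (5,3)→{2,3,4}. Safe: 6. Place at column 6.
Row 7: attacked by (1,5)→{5}; (2,1)→{1,6}; (3,4)→{4}; (4,7)→{4,7}; (5,3)→{1,3,5}; (6,6)→{5,6,7}. Safe: 2. Place at column 2.
Columns [5, 1, 4, 7, 3, 6, 2], r−c [-4, 1, -1, -3, 2, 0, 5], r+c [6, 3, 7, 11, 8, 12, 9] are all distinct, so no two queens attack.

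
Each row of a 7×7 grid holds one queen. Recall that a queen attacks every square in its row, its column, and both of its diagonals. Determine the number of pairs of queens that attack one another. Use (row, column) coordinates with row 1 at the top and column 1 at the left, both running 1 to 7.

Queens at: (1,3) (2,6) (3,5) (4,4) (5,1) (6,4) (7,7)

6

Same column: (4,4)–(6,4) (column 4).
Same diagonal: (1,3)–(3,5) (|1−3| = |3−5| = 2); (2,6)–(3,5) (|2−3| = |6−5| = 1); (2,6)–(4,4) (|2−4| = |6−4| = 2); (3,5)–(4,4) (|3−4| = |5−4| = 1); (4,4)–(7,7) (|4−7| = |4−7| = 3).
Total attacking pairs: 6.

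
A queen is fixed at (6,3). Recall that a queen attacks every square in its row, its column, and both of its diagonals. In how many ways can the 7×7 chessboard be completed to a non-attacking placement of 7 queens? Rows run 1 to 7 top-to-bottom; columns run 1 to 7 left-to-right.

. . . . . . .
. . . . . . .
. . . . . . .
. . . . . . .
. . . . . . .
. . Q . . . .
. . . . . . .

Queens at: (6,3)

Branch on row 1: col 1 → 0; col 2 → 3; col 4 → 1; col 5 → 0; col 6 → 1; col 7 → 1.
Sum: 0 + 3 + 1 + 0 + 1 + 1 = 6.

6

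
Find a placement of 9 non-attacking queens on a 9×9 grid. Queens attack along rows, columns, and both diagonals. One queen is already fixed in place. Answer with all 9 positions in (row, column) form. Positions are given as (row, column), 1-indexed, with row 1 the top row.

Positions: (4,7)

(1,8) (2,1) (3,4) (4,7) (5,5) (6,2) (7,9) (8,6) (9,3)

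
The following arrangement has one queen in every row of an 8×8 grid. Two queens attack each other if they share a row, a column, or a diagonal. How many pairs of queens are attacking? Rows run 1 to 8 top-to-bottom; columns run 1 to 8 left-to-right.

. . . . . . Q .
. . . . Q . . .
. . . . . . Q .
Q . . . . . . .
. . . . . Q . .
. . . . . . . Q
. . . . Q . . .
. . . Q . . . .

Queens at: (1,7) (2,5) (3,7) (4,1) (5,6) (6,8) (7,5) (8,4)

3

Same column: (1,7)–(3,7) (column 7); (2,5)–(7,5) (column 5).
Same diagonal: (7,5)–(8,4) (|7−8| = |5−4| = 1).
Total attacking pairs: 3.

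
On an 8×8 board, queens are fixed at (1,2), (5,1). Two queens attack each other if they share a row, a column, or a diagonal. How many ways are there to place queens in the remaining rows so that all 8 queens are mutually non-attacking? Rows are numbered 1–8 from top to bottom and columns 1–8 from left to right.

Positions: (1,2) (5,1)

Branch on row 2: col 5 → 1; col 6 → 1; col 7 → 1; col 8 → 0.
Sum: 1 + 1 + 1 + 0 = 3.

3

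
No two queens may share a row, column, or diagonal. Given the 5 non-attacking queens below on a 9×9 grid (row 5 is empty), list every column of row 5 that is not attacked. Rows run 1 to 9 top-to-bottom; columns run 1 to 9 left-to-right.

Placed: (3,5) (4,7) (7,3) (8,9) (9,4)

(3,5) attacks row 5 at column 5 and diagonals 3, 7.
(4,7) attacks row 5 at column 7 and diagonals 6, 8.
(7,3) attacks row 5 at column 3 and diagonals 1, 5.
(8,9) attacks row 5 at column 9 and diagonals 6.
(9,4) attacks row 5 at column 4 and diagonals 8.
Attacked columns: {1, 3, 4, 5, 6, 7, 8, 9}. Safe: {2}.

columns 2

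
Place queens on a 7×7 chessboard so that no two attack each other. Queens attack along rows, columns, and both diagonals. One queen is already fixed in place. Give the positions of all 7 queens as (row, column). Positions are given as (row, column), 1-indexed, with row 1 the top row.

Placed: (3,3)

Row 1: attacked by (3,3)→{1,3,5}. Safe: 2, 4, 6, 7. Place at column 2.
Row 2: attacked by (1,2)→{1,2,3}; (3,3)→{2,3,4}. Safe: 5, 6, 7. Place at column 6.
Row 4: attacked by (1,2)→{2,5}; (2,6)→{4,6}; (3,3)→{2,3,4}. Safe: 1, 7. Place at column 7.
Row 5: attacked by (1,2)→{2,6}; (2,6)→{3,6}; (3,3)→{1,3,5}; (4,7)→{6,7}. Safe: 4. Place at column 4.
Row 6: attacked by (1,2)→{2,7}; (2,6)→{2,6}; (3,3)→{3,6}; (4,7)→{5,7}; (5,4)→{3,4,5}. Safe: 1. Place at column 1.
Row 7: attacked by (1,2)→{2}; (2,6)→{1,6}; (3,3)→{3,7}; (4,7)→{4,7}; (5,4)→{2,4,6}; (6,1)→{1,2}. Safe: 5. Place at column 5.
Columns [2, 6, 3, 7, 4, 1, 5], r−c [-1, -4, 0, -3, 1, 5, 2], r+c [3, 8, 6, 11, 9, 7, 12] are all distinct, so no two queens attack.

(1,2) (2,6) (3,3) (4,7) (5,4) (6,1) (7,5)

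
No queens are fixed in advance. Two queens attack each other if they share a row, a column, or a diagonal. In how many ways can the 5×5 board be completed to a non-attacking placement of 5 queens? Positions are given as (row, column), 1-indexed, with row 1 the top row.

Branch on row 1: col 1 → 2; col 2 → 2; col 3 → 2; col 4 → 2; col 5 → 2.
Sum: 2 + 2 + 2 + 2 + 2 = 10.
(This is the classic 5-queens count.)

10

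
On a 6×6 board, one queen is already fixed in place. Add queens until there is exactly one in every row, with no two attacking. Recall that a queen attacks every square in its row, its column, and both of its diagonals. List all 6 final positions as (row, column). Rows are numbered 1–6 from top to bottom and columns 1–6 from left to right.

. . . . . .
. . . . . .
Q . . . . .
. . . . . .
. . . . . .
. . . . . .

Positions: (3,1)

(1,5) (2,3) (3,1) (4,6) (5,4) (6,2)

Row 1: attacked by (3,1)→{1,3}. Safe: 2, 4, 5, 6. Place at column 5.
Row 2: attacked by (1,5)→{4,5,6}; (3,1)→{1,2}. Safe: 3. Place at column 3.
Row 4: attacked by (1,5)→{2,5}; (2,3)→{1,3,5}; (3,1)→{1,2}. Safe: 4, 6. Place at column 6.
Row 5: attacked by (1,5)→{1,5}; (2,3)→{3,6}; (3,1)→{1,3}; (4,6)→{5,6}. Safe: 2, 4. Place at column 4.
Row 6: attacked by (1,5)→{5}; (2,3)→{3}; (3,1)→{1,4}; (4,6)→{4,6}; (5,4)→{3,4,5}. Safe: 2. Place at column 2.
Columns [5, 3, 1, 6, 4, 2], r−c [-4, -1, 2, -2, 1, 4], r+c [6, 5, 4, 10, 9, 8] are all distinct, so no two queens attack.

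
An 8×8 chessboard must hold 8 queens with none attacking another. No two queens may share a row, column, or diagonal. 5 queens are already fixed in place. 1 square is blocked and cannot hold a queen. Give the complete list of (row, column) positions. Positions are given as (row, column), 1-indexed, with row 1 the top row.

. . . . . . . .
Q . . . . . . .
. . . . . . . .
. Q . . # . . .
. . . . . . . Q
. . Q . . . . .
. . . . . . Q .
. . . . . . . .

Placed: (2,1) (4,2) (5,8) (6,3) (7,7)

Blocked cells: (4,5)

(1,6) (2,1) (3,5) (4,2) (5,8) (6,3) (7,7) (8,4)

Row 1: attacked by (2,1)→{1,2}; (4,2)→{2,5}; (5,8)→{4,8}; (6,3)→{3,8}; (7,7)→{1,7}. Safe: 6. Place at column 6.
Row 3: attacked by (1,6)→{4,6,8}; (2,1)→{1,2}; (4,2)→{1,2,3}; (5,8)→{6,8}; (6,3)→{3,6}; (7,7)→{3,7}. Safe: 5. Place at column 5.
Row 8: attacked by (1,6)→{6}; (2,1)→{1,7}; (3,5)→{5}; (4,2)→{2,6}; (5,8)→{5,8}; (6,3)→{1,3,5}; (7,7)→{6,7,8}. Safe: 4. Place at column 4.
Columns [6, 1, 5, 2, 8, 3, 7, 4], r−c [-5, 1, -2, 2, -3, 3, 0, 4], r+c [7, 3, 8, 6, 13, 9, 14, 12] are all distinct, so no two queens attack.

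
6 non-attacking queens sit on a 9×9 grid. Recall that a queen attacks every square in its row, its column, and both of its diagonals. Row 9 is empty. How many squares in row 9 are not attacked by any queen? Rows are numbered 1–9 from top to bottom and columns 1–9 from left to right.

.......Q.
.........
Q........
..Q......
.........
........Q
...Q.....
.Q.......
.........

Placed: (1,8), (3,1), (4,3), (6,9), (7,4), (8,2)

1

(1,8) attacks row 9 at column 8.
(3,1) attacks row 9 at column 1 and diagonals 7.
(4,3) attacks row 9 at column 3 and diagonals 8.
(6,9) attacks row 9 at column 9 and diagonals 6.
(7,4) attacks row 9 at column 4 and diagonals 2, 6.
(8,2) attacks row 9 at column 2 and diagonals 1, 3.
Attacked columns: {1, 2, 3, 4, 6, 7, 8, 9}. Safe: {5}.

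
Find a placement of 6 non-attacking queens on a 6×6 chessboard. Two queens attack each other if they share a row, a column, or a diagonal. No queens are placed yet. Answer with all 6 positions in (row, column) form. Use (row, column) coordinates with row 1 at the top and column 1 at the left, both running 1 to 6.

Row 1: Safe: 1, 2, 3, 4, 5, 6. Place at column 5.
Row 2: attacked by (1,5)→{4,5,6}. Safe: 1, 2, 3. Place at column 3.
Row 3: attacked by (1,5)→{3,5}; (2,3)→{2,3,4}. Safe: 1, 6. Place at column 1.
Row 4: attacked by (1,5)→{2,5}; (2,3)→{1,3,5}; (3,1)→{1,2}. Safe: 4, 6. Place at column 6.
Row 5: attacked by (1,5)→{1,5}; (2,3)→{3,6}; (3,1)→{1,3}; (4,6)→{5,6}. Safe: 2, 4. Place at column 4.
Row 6: attacked by (1,5)→{5}; (2,3)→{3}; (3,1)→{1,4}; (4,6)→{4,6}; (5,4)→{3,4,5}. Safe: 2. Place at column 2.
Columns [5, 3, 1, 6, 4, 2], r−c [-4, -1, 2, -2, 1, 4], r+c [6, 5, 4, 10, 9, 8] are all distinct, so no two queens attack.

(1,5) (2,3) (3,1) (4,6) (5,4) (6,2)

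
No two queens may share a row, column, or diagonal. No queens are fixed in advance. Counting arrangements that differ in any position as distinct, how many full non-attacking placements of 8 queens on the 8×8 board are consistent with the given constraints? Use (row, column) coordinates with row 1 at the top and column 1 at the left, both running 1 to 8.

92

Branch on row 1: col 1 → 4; col 2 → 8; col 3 → 16; col 4 → 18; col 5 → 18; col 6 → 16; col 7 → 8; col 8 → 4.
Sum: 4 + 8 + 16 + 18 + 18 + 16 + 8 + 4 = 92.
(This is the classic 8-queens count.)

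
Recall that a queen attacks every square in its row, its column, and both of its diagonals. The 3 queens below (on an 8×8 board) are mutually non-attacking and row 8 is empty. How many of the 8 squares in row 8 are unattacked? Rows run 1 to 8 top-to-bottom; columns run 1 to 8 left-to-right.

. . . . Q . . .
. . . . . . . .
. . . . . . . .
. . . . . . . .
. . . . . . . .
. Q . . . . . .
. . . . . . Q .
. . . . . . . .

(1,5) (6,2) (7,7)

2

(1,5) attacks row 8 at column 5.
(6,2) attacks row 8 at column 2 and diagonals 4.
(7,7) attacks row 8 at column 7 and diagonals 6, 8.
Attacked columns: {2, 4, 5, 6, 7, 8}. Safe: {1, 3}.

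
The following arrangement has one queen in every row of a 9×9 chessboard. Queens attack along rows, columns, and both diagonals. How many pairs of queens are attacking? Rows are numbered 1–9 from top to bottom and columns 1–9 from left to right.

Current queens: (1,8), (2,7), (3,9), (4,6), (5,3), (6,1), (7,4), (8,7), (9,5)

Same column: (2,7)–(8,7) (column 7).
Same diagonal: (1,8)–(2,7) (|1−2| = |8−7| = 1).
Total attacking pairs: 2.

2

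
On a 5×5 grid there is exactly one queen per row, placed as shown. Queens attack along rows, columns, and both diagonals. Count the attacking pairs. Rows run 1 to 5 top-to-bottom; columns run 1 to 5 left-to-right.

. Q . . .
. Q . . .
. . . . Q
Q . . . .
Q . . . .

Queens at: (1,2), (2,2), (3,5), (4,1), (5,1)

Same column: (1,2)–(2,2) (column 2); (4,1)–(5,1) (column 1).
Total attacking pairs: 2.

2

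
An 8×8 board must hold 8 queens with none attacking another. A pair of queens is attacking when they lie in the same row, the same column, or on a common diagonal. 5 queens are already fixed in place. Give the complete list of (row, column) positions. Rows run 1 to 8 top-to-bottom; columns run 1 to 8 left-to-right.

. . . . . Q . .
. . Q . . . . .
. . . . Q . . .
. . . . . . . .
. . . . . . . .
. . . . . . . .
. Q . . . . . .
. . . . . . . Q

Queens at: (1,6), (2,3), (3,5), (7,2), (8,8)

(1,6) (2,3) (3,5) (4,7) (5,1) (6,4) (7,2) (8,8)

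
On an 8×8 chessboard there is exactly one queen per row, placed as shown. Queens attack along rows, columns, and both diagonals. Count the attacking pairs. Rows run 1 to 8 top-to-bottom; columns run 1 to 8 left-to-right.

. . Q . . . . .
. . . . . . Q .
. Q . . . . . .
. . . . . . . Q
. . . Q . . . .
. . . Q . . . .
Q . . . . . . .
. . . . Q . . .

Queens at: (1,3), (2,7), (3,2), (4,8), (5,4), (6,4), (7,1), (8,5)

Same column: (5,4)–(6,4) (column 4).
Same diagonal: (2,7)–(5,4) (|2−5| = |7−4| = 3); (3,2)–(5,4) (|3−5| = |2−4| = 2).
Total attacking pairs: 3.

3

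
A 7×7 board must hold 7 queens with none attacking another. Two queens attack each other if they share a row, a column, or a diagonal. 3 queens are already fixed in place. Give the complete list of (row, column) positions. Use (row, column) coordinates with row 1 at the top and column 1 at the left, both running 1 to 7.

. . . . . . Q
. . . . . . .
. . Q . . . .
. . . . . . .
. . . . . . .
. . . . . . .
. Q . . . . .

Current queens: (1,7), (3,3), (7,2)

Row 2: attacked by (1,7)→{6,7}; (3,3)→{2,3,4}; (7,2)→{2,7}. Safe: 1, 5. Place at column 5.
Row 4: attacked by (1,7)→{4,7}; (2,5)→{3,5,7}; (3,3)→{2,3,4}; (7,2)→{2,5}. Safe: 1, 6. Place at column 1.
Row 5: attacked by (1,7)→{3,7}; (2,5)→{2,5}; (3,3)→{1,3,5}; (4,1)→{1,2}; (7,2)→{2,4}. Safe: 6. Place at column 6.
Row 6: attacked by (1,7)→{2,7}; (2,5)→{1,5}; (3,3)→{3,6}; (4,1)→{1,3}; (5,6)→{5,6,7}; (7,2)→{1,2,3}. Safe: 4. Place at column 4.
Columns [7, 5, 3, 1, 6, 4, 2], r−c [-6, -3, 0, 3, -1, 2, 5], r+c [8, 7, 6, 5, 11, 10, 9] are all distinct, so no two queens attack.

(1,7) (2,5) (3,3) (4,1) (5,6) (6,4) (7,2)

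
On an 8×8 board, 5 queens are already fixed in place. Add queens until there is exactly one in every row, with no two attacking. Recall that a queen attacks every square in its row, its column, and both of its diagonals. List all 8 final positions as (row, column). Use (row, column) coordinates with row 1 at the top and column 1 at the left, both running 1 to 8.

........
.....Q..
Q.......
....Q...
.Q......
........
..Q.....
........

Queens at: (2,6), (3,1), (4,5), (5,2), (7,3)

(1,4) (2,6) (3,1) (4,5) (5,2) (6,8) (7,3) (8,7)

Row 1: attacked by (2,6)→{5,6,7}; (3,1)→{1,3}; (4,5)→{2,5,8}; (5,2)→{2,6}; (7,3)→{3}. Safe: 4. Place at column 4.
Row 6: attacked by (1,4)→{4}; (2,6)→{2,6}; (3,1)→{1,4}; (4,5)→{3,5,7}; (5,2)→{1,2,3}; (7,3)→{2,3,4}. Safe: 8. Place at column 8.
Row 8: attacked by (1,4)→{4}; (2,6)→{6}; (3,1)→{1,6}; (4,5)→{1,5}; (5,2)→{2,5}; (6,8)→{6,8}; (7,3)→{2,3,4}. Safe: 7. Place at column 7.
Columns [4, 6, 1, 5, 2, 8, 3, 7], r−c [-3, -4, 2, -1, 3, -2, 4, 1], r+c [5, 8, 4, 9, 7, 14, 10, 15] are all distinct, so no two queens attack.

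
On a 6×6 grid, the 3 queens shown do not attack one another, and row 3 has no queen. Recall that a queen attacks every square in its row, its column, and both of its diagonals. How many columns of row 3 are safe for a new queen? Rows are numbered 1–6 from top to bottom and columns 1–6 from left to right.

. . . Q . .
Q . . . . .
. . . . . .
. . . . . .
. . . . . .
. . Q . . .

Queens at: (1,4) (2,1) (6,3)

1

(1,4) attacks row 3 at column 4 and diagonals 2, 6.
(2,1) attacks row 3 at column 1 and diagonals 2.
(6,3) attacks row 3 at column 3 and diagonals 6.
Attacked columns: {1, 2, 3, 4, 6}. Safe: {5}.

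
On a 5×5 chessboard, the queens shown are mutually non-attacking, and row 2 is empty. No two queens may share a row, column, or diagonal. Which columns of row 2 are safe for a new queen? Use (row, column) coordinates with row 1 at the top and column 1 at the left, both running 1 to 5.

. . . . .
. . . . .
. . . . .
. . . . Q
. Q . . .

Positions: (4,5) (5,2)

(4,5) attacks row 2 at column 5 and diagonals 3.
(5,2) attacks row 2 at column 2 and diagonals 5.
Attacked columns: {2, 3, 5}. Safe: {1, 4}.

columns 1, 4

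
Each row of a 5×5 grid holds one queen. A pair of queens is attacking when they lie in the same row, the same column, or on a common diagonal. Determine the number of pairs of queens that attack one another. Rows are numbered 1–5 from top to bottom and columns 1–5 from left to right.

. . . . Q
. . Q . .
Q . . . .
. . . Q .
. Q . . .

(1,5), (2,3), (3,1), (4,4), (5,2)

0

All columns are distinct and no two queens satisfy |Δrow| = |Δcol|, so no pair attacks.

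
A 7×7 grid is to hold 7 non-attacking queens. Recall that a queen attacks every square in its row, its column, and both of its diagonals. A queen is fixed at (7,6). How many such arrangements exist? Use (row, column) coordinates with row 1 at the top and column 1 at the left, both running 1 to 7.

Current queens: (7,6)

7

Branch on row 1: col 1 → 1; col 2 → 4; col 3 → 1; col 4 → 1; col 5 → 0; col 7 → 0.
Sum: 1 + 4 + 1 + 1 + 0 + 0 = 7.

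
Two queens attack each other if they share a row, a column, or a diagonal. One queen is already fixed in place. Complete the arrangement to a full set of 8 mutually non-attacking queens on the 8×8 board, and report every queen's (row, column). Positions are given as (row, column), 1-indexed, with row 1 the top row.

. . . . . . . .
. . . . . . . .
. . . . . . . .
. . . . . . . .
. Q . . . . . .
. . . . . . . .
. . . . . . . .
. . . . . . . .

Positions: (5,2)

Row 1: attacked by (5,2)→{2,6}. Safe: 1, 3, 4, 5, 7, 8. Place at column 4.
Row 2: attacked by (1,4)→{3,4,5}; (5,2)→{2,5}. Safe: 1, 6, 7, 8. Place at column 1.
Row 3: attacked by (1,4)→{2,4,6}; (2,1)→{1,2}; (5,2)→{2,4}. Safe: 3, 5, 7, 8. Place at column 5.
Row 4: attacked by (1,4)→{1,4,7}; (2,1)→{1,3}; (3,5)→{4,5,6}; (5,2)→{1,2,3}. Safe: 8. Place at column 8.
Row 6: attacked by (1,4)→{4}; (2,1)→{1,5}; (3,5)→{2,5,8}; (4,8)→{6,8}; (5,2)→{1,2,3}. Safe: 7. Place at column 7.
Row 7: attacked by (1,4)→{4}; (2,1)→{1,6}; (3,5)→{1,5}; (4,8)→{5,8}; (5,2)→{2,4}; (6,7)→{6,7,8}. Safe: 3. Place at column 3.
Row 8: attacked by (1,4)→{4}; (2,1)→{1,7}; (3,5)→{5}; (4,8)→{4,8}; (5,2)→{2,5}; (6,7)→{5,7}; (7,3)→{2,3,4}. Safe: 6. Place at column 6.
Columns [4, 1, 5, 8, 2, 7, 3, 6], r−c [-3, 1, -2, -4, 3, -1, 4, 2], r+c [5, 3, 8, 12, 7, 13, 10, 14] are all distinct, so no two queens attack.

(1,4) (2,1) (3,5) (4,8) (5,2) (6,7) (7,3) (8,6)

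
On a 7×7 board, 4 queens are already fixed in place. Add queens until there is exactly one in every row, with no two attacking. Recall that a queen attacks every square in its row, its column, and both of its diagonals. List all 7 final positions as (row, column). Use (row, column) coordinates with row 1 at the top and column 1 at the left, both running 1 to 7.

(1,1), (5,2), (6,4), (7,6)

Row 2: attacked by (1,1)→{1,2}; (5,2)→{2,5}; (6,4)→{4}; (7,6)→{1,6}. Safe: 3, 7. Place at column 3.
Row 3: attacked by (1,1)→{1,3}; (2,3)→{2,3,4}; (5,2)→{2,4}; (6,4)→{1,4,7}; (7,6)→{2,6}. Safe: 5. Place at column 5.
Row 4: attacked by (1,1)→{1,4}; (2,3)→{1,3,5}; (3,5)→{4,5,6}; (5,2)→{1,2,3}; (6,4)→{2,4,6}; (7,6)→{3,6}. Safe: 7. Place at column 7.
Columns [1, 3, 5, 7, 2, 4, 6], r−c [0, -1, -2, -3, 3, 2, 1], r+c [2, 5, 8, 11, 7, 10, 13] are all distinct, so no two queens attack.

(1,1) (2,3) (3,5) (4,7) (5,2) (6,4) (7,6)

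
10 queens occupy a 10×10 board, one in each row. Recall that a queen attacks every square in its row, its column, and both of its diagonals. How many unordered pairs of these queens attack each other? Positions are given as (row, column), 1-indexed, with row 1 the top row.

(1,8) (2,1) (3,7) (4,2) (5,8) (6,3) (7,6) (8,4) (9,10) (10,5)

4

Same column: (1,8)–(5,8) (column 8).
Same diagonal: (1,8)–(6,3) (|1−6| = |8−3| = 5); (2,1)–(7,6) (|2−7| = |1−6| = 5); (5,8)–(7,6) (|5−7| = |8−6| = 2).
Total attacking pairs: 4.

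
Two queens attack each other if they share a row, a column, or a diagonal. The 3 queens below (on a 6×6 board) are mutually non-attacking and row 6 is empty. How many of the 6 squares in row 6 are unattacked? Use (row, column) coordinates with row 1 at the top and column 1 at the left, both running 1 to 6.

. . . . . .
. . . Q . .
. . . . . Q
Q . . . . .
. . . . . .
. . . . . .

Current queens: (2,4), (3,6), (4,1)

2

(2,4) attacks row 6 at column 4.
(3,6) attacks row 6 at column 6 and diagonals 3.
(4,1) attacks row 6 at column 1 and diagonals 3.
Attacked columns: {1, 3, 4, 6}. Safe: {2, 5}.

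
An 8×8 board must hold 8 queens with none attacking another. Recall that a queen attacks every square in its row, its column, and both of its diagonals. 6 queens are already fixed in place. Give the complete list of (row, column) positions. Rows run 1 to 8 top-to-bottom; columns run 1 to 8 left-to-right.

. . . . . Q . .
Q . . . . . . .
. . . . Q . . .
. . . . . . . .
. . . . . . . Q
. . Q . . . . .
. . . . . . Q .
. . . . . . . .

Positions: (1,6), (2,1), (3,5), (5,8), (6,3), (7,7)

(1,6) (2,1) (3,5) (4,2) (5,8) (6,3) (7,7) (8,4)

Row 4: attacked by (1,6)→{3,6}; (2,1)→{1,3}; (3,5)→{4,5,6}; (5,8)→{7,8}; (6,3)→{1,3,5}; (7,7)→{4,7}. Safe: 2. Place at column 2.
Row 8: attacked by (1,6)→{6}; (2,1)→{1,7}; (3,5)→{5}; (4,2)→{2,6}; (5,8)→{5,8}; (6,3)→{1,3,5}; (7,7)→{6,7,8}. Safe: 4. Place at column 4.
Columns [6, 1, 5, 2, 8, 3, 7, 4], r−c [-5, 1, -2, 2, -3, 3, 0, 4], r+c [7, 3, 8, 6, 13, 9, 14, 12] are all distinct, so no two queens attack.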